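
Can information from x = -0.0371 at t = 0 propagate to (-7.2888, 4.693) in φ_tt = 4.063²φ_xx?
Yes. The domain of dependence is [-26.356459, 11.778859], and -0.0371 ∈ [-26.356459, 11.778859].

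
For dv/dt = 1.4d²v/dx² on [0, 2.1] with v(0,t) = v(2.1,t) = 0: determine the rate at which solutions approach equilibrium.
Eigenvalues: λₙ = 1.4n²π²/2.1².
First three modes:
  n=1: λ₁ = 1.4π²/2.1² ≈ 3.133
  n=2: λ₂ = 5.6π²/2.1² ≈ 12.533 (4× faster decay)
  n=3: λ₃ = 12.6π²/2.1² ≈ 28.199 (9× faster decay)
As t → ∞, higher modes decay exponentially faster. The n=1 mode dominates: v ~ c₁ sin(πx/2.1) e^{-λ₁t}.
Decay rate: λ₁ = 1.4π²/2.1² ≈ 3.133.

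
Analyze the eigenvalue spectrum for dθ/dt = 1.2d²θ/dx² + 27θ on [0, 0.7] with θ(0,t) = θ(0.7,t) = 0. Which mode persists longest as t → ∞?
Eigenvalues: λₙ = 1.2n²π²/0.7² - 27.
First three modes:
  n=1: λ₁ = 1.2π²/0.7² - 27 ≈ -2.83
  n=2: λ₂ = 4.8π²/0.7² - 27 ≈ 69.682
  n=3: λ₃ = 10.8π²/0.7² - 27 ≈ 190.534
Since 1.2π²/0.7² ≈ 24.17 < 27, λ₁ < 0.
The n=1 mode grows fastest (−λₙ is largest for n=1) → dominates.
Asymptotic: θ ~ c₁ sin(πx/0.7) e^{2.83t} (exponential growth at rate −λ₁ ≈ 2.83).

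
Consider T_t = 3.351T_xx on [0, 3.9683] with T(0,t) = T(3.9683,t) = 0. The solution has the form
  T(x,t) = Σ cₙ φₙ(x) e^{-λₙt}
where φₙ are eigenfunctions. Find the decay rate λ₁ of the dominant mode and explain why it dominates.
Eigenvalues: λₙ = 3.351n²π²/3.9683².
First three modes:
  n=1: λ₁ = 3.351π²/3.9683² ≈ 2.1
  n=2: λ₂ = 13.404π²/3.9683² ≈ 8.401 (4× faster decay)
  n=3: λ₃ = 30.159π²/3.9683² ≈ 18.902 (9× faster decay)
As t → ∞, higher modes decay exponentially faster. The n=1 mode dominates: T ~ c₁ sin(πx/3.9683) e^{-λ₁t}.
Decay rate: λ₁ = 3.351π²/3.9683² ≈ 2.1.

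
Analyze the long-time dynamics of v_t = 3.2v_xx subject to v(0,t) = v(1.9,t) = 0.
Long-time behavior: v → 0. Heat diffuses out through both boundaries.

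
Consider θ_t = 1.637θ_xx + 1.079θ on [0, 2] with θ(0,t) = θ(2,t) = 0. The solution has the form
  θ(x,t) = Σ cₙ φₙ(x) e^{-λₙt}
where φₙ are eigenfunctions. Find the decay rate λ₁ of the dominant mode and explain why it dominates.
Eigenvalues: λₙ = 1.637n²π²/2² - 1.079.
First three modes:
  n=1: λ₁ = 1.637π²/2² - 1.079 ≈ 2.96
  n=2: λ₂ = 6.548π²/2² - 1.079 ≈ 15.078
  n=3: λ₃ = 14.733π²/2² - 1.079 ≈ 35.273
Since 1.637π²/2² ≈ 4.039 > 1.079, all λₙ > 0.
The n=1 mode decays slowest → dominates as t → ∞.
Asymptotic: θ ~ c₁ sin(πx/2) e^{-λ₁t} with decay rate λ₁ ≈ 2.96.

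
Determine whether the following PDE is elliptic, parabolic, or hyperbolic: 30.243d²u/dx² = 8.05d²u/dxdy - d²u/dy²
Rewriting in standard form: 30.243d²u/dx² - 8.05d²u/dxdy + d²u/dy² = 0. Coefficients: A = 30.243, B = -8.05, C = 1. B² - 4AC = -56.1695, which is negative, so the equation is elliptic.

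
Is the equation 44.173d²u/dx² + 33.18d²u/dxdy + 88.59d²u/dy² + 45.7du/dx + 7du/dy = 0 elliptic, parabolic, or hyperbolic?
Computing B² - 4AC with A = 44.173, B = 33.18, C = 88.59: discriminant = -14552.23188 (negative). Answer: elliptic.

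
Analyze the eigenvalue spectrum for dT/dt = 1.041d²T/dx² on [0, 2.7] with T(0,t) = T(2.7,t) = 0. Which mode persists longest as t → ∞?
Eigenvalues: λₙ = 1.041n²π²/2.7².
First three modes:
  n=1: λ₁ = 1.041π²/2.7² ≈ 1.409
  n=2: λ₂ = 4.164π²/2.7² ≈ 5.637 (4× faster decay)
  n=3: λ₃ = 9.369π²/2.7² ≈ 12.684 (9× faster decay)
As t → ∞, higher modes decay exponentially faster. The n=1 mode dominates: T ~ c₁ sin(πx/2.7) e^{-λ₁t}.
Decay rate: λ₁ = 1.041π²/2.7² ≈ 1.409.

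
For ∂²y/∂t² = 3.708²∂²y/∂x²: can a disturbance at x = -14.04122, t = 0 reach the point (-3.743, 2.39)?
No. The domain of dependence is [-12.60512, 5.11912], and -14.04122 is outside this interval.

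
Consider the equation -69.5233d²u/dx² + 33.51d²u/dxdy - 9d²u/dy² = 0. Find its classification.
Elliptic. (A = -69.5233, B = 33.51, C = -9 gives B² - 4AC = -1379.9187.)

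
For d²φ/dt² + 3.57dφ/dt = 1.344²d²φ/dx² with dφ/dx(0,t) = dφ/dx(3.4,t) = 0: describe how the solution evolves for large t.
φ → constant (steady state). Damping (γ=3.57) dissipates the nonconstant modes; with Neumann BCs the spatial average obeys M''+γM'=0 and tends to a finite limit.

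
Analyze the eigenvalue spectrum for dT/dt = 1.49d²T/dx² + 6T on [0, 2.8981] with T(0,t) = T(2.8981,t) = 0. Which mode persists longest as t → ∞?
Eigenvalues: λₙ = 1.49n²π²/2.8981² - 6.
First three modes:
  n=1: λ₁ = 1.49π²/2.8981² - 6 ≈ -4.249
  n=2: λ₂ = 5.96π²/2.8981² - 6 ≈ 1.004
  n=3: λ₃ = 13.41π²/2.8981² - 6 ≈ 9.758
Since 1.49π²/2.8981² ≈ 1.751 < 6, λ₁ < 0.
The n=1 mode grows fastest (−λₙ is largest for n=1) → dominates.
Asymptotic: T ~ c₁ sin(πx/2.8981) e^{4.249t} (exponential growth at rate −λ₁ ≈ 4.249).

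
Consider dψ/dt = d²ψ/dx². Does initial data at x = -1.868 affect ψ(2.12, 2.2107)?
Yes, for any finite x. The heat equation has infinite propagation speed, so all initial data affects all points at any t > 0.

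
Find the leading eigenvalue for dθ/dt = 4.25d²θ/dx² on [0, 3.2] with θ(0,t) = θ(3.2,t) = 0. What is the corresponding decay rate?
Eigenvalues: λₙ = 4.25n²π²/3.2².
First three modes:
  n=1: λ₁ = 4.25π²/3.2² ≈ 4.096
  n=2: λ₂ = 17π²/3.2² ≈ 16.385 (4× faster decay)
  n=3: λ₃ = 38.25π²/3.2² ≈ 36.866 (9× faster decay)
As t → ∞, higher modes decay exponentially faster. The n=1 mode dominates: θ ~ c₁ sin(πx/3.2) e^{-λ₁t}.
Decay rate: λ₁ = 4.25π²/3.2² ≈ 4.096.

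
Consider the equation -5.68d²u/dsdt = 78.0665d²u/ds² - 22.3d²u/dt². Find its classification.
Rewriting in standard form: -78.0665d²u/ds² - 5.68d²u/dsdt + 22.3d²u/dt² = 0. Hyperbolic. (A = -78.0665, B = -5.68, C = 22.3 gives B² - 4AC = 6995.7942.)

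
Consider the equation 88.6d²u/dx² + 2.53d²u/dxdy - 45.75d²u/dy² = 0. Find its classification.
Hyperbolic. (A = 88.6, B = 2.53, C = -45.75 gives B² - 4AC = 16220.2009.)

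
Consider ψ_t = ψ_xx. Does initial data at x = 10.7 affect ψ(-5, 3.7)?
Yes, for any finite x. The heat equation has infinite propagation speed, so all initial data affects all points at any t > 0.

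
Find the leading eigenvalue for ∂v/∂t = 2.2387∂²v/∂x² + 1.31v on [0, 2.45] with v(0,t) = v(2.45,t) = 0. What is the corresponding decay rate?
Eigenvalues: λₙ = 2.2387n²π²/2.45² - 1.31.
First three modes:
  n=1: λ₁ = 2.2387π²/2.45² - 1.31 ≈ 2.371
  n=2: λ₂ = 8.9548π²/2.45² - 1.31 ≈ 13.414
  n=3: λ₃ = 20.1483π²/2.45² - 1.31 ≈ 31.819
Since 2.2387π²/2.45² ≈ 3.681 > 1.31, all λₙ > 0.
The n=1 mode decays slowest → dominates as t → ∞.
Asymptotic: v ~ c₁ sin(πx/2.45) e^{-λ₁t} with decay rate λ₁ ≈ 2.371.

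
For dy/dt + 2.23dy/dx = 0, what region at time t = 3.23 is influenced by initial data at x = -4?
At x = 3.2029. The characteristic carries data from (-4, 0) to (3.2029, 3.23).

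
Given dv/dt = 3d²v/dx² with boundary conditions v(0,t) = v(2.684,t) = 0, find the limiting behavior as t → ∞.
v → 0. Heat diffuses out through both boundaries.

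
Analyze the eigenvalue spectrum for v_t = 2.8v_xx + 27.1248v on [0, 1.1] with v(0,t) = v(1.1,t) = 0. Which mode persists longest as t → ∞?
Eigenvalues: λₙ = 2.8n²π²/1.1² - 27.1248.
First three modes:
  n=1: λ₁ = 2.8π²/1.1² - 27.1248 ≈ -4.286
  n=2: λ₂ = 11.2π²/1.1² - 27.1248 ≈ 64.23
  n=3: λ₃ = 25.2π²/1.1² - 27.1248 ≈ 178.424
Since 2.8π²/1.1² ≈ 22.839 < 27.1248, λ₁ < 0.
The n=1 mode grows fastest (−λₙ is largest for n=1) → dominates.
Asymptotic: v ~ c₁ sin(πx/1.1) e^{4.286t} (exponential growth at rate −λ₁ ≈ 4.286).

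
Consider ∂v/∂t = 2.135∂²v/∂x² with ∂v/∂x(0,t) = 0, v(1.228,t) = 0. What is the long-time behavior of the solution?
As t → ∞, v → 0. Heat escapes through the Dirichlet boundary.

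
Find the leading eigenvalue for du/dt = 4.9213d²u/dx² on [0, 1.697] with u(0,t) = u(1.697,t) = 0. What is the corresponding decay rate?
Eigenvalues: λₙ = 4.9213n²π²/1.697².
First three modes:
  n=1: λ₁ = 4.9213π²/1.697² ≈ 16.866
  n=2: λ₂ = 19.6852π²/1.697² ≈ 67.465 (4× faster decay)
  n=3: λ₃ = 44.2917π²/1.697² ≈ 151.795 (9× faster decay)
As t → ∞, higher modes decay exponentially faster. The n=1 mode dominates: u ~ c₁ sin(πx/1.697) e^{-λ₁t}.
Decay rate: λ₁ = 4.9213π²/1.697² ≈ 16.866.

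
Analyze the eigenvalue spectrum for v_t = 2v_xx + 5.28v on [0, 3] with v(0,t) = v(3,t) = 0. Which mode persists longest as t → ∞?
Eigenvalues: λₙ = 2n²π²/3² - 5.28.
First three modes:
  n=1: λ₁ = 2π²/3² - 5.28 ≈ -3.087
  n=2: λ₂ = 8π²/3² - 5.28 ≈ 3.493
  n=3: λ₃ = 18π²/3² - 5.28 ≈ 14.459
Since 2π²/3² ≈ 2.193 < 5.28, λ₁ < 0.
The n=1 mode grows fastest (−λₙ is largest for n=1) → dominates.
Asymptotic: v ~ c₁ sin(πx/3) e^{3.087t} (exponential growth at rate −λ₁ ≈ 3.087).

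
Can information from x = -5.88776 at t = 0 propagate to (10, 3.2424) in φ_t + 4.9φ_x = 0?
Yes. The characteristic through (10, 3.2424) passes through x = -5.88776.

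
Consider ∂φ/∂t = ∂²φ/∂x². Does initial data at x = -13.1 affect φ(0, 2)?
Yes, for any finite x. The heat equation has infinite propagation speed, so all initial data affects all points at any t > 0.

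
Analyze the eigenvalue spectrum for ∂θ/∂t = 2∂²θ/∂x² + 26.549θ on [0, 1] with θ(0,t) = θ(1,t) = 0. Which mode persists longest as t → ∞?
Eigenvalues: λₙ = 2n²π²/1² - 26.549.
First three modes:
  n=1: λ₁ = 2π² - 26.549 ≈ -6.81
  n=2: λ₂ = 8π² - 26.549 ≈ 52.408
  n=3: λ₃ = 18π² - 26.549 ≈ 151.104
Since 2π² ≈ 19.739 < 26.549, λ₁ < 0.
The n=1 mode grows fastest (−λₙ is largest for n=1) → dominates.
Asymptotic: θ ~ c₁ sin(πx/1) e^{6.81t} (exponential growth at rate −λ₁ ≈ 6.81).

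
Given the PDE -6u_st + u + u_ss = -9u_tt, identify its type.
Rewriting in standard form: u_ss - 6u_st + 9u_tt + u = 0. The second-order coefficients are A = 1, B = -6, C = 9. Since B² - 4AC = 0 = 0, this is a parabolic PDE.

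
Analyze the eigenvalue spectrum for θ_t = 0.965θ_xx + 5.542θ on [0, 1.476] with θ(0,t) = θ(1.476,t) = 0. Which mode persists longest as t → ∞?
Eigenvalues: λₙ = 0.965n²π²/1.476² - 5.542.
First three modes:
  n=1: λ₁ = 0.965π²/1.476² - 5.542 ≈ -1.17
  n=2: λ₂ = 3.86π²/1.476² - 5.542 ≈ 11.945
  n=3: λ₃ = 8.685π²/1.476² - 5.542 ≈ 33.804
Since 0.965π²/1.476² ≈ 4.372 < 5.542, λ₁ < 0.
The n=1 mode grows fastest (−λₙ is largest for n=1) → dominates.
Asymptotic: θ ~ c₁ sin(πx/1.476) e^{1.17t} (exponential growth at rate −λ₁ ≈ 1.17).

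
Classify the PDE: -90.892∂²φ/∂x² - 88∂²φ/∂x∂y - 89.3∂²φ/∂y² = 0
A = -90.892, B = -88, C = -89.3. Discriminant B² - 4AC = -24722.6224. Since -24722.6224 < 0, elliptic.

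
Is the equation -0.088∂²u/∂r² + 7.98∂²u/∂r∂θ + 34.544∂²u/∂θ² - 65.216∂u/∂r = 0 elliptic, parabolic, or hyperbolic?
Computing B² - 4AC with A = -0.088, B = 7.98, C = 34.544: discriminant = 75.839888 (positive). Answer: hyperbolic.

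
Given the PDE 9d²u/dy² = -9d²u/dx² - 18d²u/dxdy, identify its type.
Rewriting in standard form: 9d²u/dx² + 18d²u/dxdy + 9d²u/dy² = 0. The second-order coefficients are A = 9, B = 18, C = 9. Since B² - 4AC = 0 = 0, this is a parabolic PDE.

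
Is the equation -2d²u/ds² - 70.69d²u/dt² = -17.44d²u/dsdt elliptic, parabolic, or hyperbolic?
Rewriting in standard form: -2d²u/ds² + 17.44d²u/dsdt - 70.69d²u/dt² = 0. Computing B² - 4AC with A = -2, B = 17.44, C = -70.69: discriminant = -261.3664 (negative). Answer: elliptic.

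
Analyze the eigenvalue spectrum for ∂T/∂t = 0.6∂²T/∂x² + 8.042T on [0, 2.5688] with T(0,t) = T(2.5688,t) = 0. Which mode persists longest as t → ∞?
Eigenvalues: λₙ = 0.6n²π²/2.5688² - 8.042.
First three modes:
  n=1: λ₁ = 0.6π²/2.5688² - 8.042 ≈ -7.145
  n=2: λ₂ = 2.4π²/2.5688² - 8.042 ≈ -4.452
  n=3: λ₃ = 5.4π²/2.5688² - 8.042 ≈ 0.035
Since 0.6π²/2.5688² ≈ 0.897 < 8.042, λ₁ < 0.
The n=1 mode grows fastest (−λₙ is largest for n=1) → dominates.
Asymptotic: T ~ c₁ sin(πx/2.5688) e^{7.145t} (exponential growth at rate −λ₁ ≈ 7.145).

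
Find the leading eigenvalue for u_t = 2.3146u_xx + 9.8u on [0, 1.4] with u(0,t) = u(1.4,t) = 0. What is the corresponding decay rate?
Eigenvalues: λₙ = 2.3146n²π²/1.4² - 9.8.
First three modes:
  n=1: λ₁ = 2.3146π²/1.4² - 9.8 ≈ 1.855
  n=2: λ₂ = 9.2584π²/1.4² - 9.8 ≈ 36.821
  n=3: λ₃ = 20.8314π²/1.4² - 9.8 ≈ 95.097
Since 2.3146π²/1.4² ≈ 11.655 > 9.8, all λₙ > 0.
The n=1 mode decays slowest → dominates as t → ∞.
Asymptotic: u ~ c₁ sin(πx/1.4) e^{-λ₁t} with decay rate λ₁ ≈ 1.855.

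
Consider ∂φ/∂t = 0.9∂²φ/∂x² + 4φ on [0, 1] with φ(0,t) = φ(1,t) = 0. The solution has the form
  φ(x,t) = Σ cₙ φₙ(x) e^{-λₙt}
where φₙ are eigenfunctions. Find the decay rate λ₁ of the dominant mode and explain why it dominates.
Eigenvalues: λₙ = 0.9n²π²/1² - 4.
First three modes:
  n=1: λ₁ = 0.9π² - 4 ≈ 4.883
  n=2: λ₂ = 3.6π² - 4 ≈ 31.531
  n=3: λ₃ = 8.1π² - 4 ≈ 75.944
Since 0.9π² ≈ 8.883 > 4, all λₙ > 0.
The n=1 mode decays slowest → dominates as t → ∞.
Asymptotic: φ ~ c₁ sin(πx/1) e^{-λ₁t} with decay rate λ₁ ≈ 4.883.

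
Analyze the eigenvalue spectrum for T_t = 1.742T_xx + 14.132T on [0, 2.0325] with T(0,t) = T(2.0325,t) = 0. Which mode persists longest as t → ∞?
Eigenvalues: λₙ = 1.742n²π²/2.0325² - 14.132.
First three modes:
  n=1: λ₁ = 1.742π²/2.0325² - 14.132 ≈ -9.97
  n=2: λ₂ = 6.968π²/2.0325² - 14.132 ≈ 2.515
  n=3: λ₃ = 15.678π²/2.0325² - 14.132 ≈ 23.325
Since 1.742π²/2.0325² ≈ 4.162 < 14.132, λ₁ < 0.
The n=1 mode grows fastest (−λₙ is largest for n=1) → dominates.
Asymptotic: T ~ c₁ sin(πx/2.0325) e^{9.97t} (exponential growth at rate −λ₁ ≈ 9.97).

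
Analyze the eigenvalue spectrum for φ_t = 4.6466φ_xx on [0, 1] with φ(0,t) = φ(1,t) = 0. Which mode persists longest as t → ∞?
Eigenvalues: λₙ = 4.6466n²π².
First three modes:
  n=1: λ₁ = 4.6466π² ≈ 45.86
  n=2: λ₂ = 18.5864π² ≈ 183.44 (4× faster decay)
  n=3: λ₃ = 41.8194π² ≈ 412.741 (9× faster decay)
As t → ∞, higher modes decay exponentially faster. The n=1 mode dominates: φ ~ c₁ sin(πx) e^{-λ₁t}.
Decay rate: λ₁ = 4.6466π² ≈ 45.86.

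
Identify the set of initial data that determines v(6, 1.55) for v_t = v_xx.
The entire real line. The heat equation has infinite propagation speed: any initial disturbance instantly affects all points (though exponentially small far away).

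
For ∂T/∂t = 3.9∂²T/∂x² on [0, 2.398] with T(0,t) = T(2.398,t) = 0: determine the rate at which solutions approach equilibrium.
Eigenvalues: λₙ = 3.9n²π²/2.398².
First three modes:
  n=1: λ₁ = 3.9π²/2.398² ≈ 6.694
  n=2: λ₂ = 15.6π²/2.398² ≈ 26.775 (4× faster decay)
  n=3: λ₃ = 35.1π²/2.398² ≈ 60.243 (9× faster decay)
As t → ∞, higher modes decay exponentially faster. The n=1 mode dominates: T ~ c₁ sin(πx/2.398) e^{-λ₁t}.
Decay rate: λ₁ = 3.9π²/2.398² ≈ 6.694.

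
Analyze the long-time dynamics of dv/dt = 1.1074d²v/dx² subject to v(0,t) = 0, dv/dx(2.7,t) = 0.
Long-time behavior: v → 0. Heat escapes through the Dirichlet boundary.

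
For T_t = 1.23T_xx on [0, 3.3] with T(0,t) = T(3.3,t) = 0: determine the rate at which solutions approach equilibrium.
Eigenvalues: λₙ = 1.23n²π²/3.3².
First three modes:
  n=1: λ₁ = 1.23π²/3.3² ≈ 1.115
  n=2: λ₂ = 4.92π²/3.3² ≈ 4.459 (4× faster decay)
  n=3: λ₃ = 11.07π²/3.3² ≈ 10.033 (9× faster decay)
As t → ∞, higher modes decay exponentially faster. The n=1 mode dominates: T ~ c₁ sin(πx/3.3) e^{-λ₁t}.
Decay rate: λ₁ = 1.23π²/3.3² ≈ 1.115.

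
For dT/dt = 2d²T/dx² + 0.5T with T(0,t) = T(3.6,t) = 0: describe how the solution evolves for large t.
T → 0. Diffusion dominates reaction (r=0.5 < κπ²/L²≈1.52); solution decays.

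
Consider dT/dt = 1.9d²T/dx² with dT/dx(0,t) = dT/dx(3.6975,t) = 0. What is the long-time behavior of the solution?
As t → ∞, T → constant (steady state). Heat is conserved (no flux at boundaries); solution approaches the spatial average.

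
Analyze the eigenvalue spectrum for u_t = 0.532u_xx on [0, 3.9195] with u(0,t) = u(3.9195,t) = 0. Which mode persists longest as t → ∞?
Eigenvalues: λₙ = 0.532n²π²/3.9195².
First three modes:
  n=1: λ₁ = 0.532π²/3.9195² ≈ 0.342
  n=2: λ₂ = 2.128π²/3.9195² ≈ 1.367 (4× faster decay)
  n=3: λ₃ = 4.788π²/3.9195² ≈ 3.076 (9× faster decay)
As t → ∞, higher modes decay exponentially faster. The n=1 mode dominates: u ~ c₁ sin(πx/3.9195) e^{-λ₁t}.
Decay rate: λ₁ = 0.532π²/3.9195² ≈ 0.342.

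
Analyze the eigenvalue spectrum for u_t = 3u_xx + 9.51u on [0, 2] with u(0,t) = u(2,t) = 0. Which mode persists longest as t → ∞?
Eigenvalues: λₙ = 3n²π²/2² - 9.51.
First three modes:
  n=1: λ₁ = 3π²/2² - 9.51 ≈ -2.108
  n=2: λ₂ = 12π²/2² - 9.51 ≈ 20.099
  n=3: λ₃ = 27π²/2² - 9.51 ≈ 57.11
Since 3π²/2² ≈ 7.402 < 9.51, λ₁ < 0.
The n=1 mode grows fastest (−λₙ is largest for n=1) → dominates.
Asymptotic: u ~ c₁ sin(πx/2) e^{2.108t} (exponential growth at rate −λ₁ ≈ 2.108).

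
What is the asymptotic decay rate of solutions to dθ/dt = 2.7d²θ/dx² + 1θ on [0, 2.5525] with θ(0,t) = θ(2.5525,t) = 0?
Eigenvalues: λₙ = 2.7n²π²/2.5525² - 1.
First three modes:
  n=1: λ₁ = 2.7π²/2.5525² - 1 ≈ 3.09
  n=2: λ₂ = 10.8π²/2.5525² - 1 ≈ 15.36
  n=3: λ₃ = 24.3π²/2.5525² - 1 ≈ 35.811
Since 2.7π²/2.5525² ≈ 4.09 > 1, all λₙ > 0.
The n=1 mode decays slowest → dominates as t → ∞.
Asymptotic: θ ~ c₁ sin(πx/2.5525) e^{-λ₁t} with decay rate λ₁ ≈ 3.09.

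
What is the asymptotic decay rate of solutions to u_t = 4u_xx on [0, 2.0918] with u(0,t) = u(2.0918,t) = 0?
Eigenvalues: λₙ = 4n²π²/2.0918².
First three modes:
  n=1: λ₁ = 4π²/2.0918² ≈ 9.022
  n=2: λ₂ = 16π²/2.0918² ≈ 36.089 (4× faster decay)
  n=3: λ₃ = 36π²/2.0918² ≈ 81.201 (9× faster decay)
As t → ∞, higher modes decay exponentially faster. The n=1 mode dominates: u ~ c₁ sin(πx/2.0918) e^{-λ₁t}.
Decay rate: λ₁ = 4π²/2.0918² ≈ 9.022.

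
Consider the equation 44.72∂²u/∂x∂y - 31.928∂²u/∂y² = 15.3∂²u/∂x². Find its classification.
Rewriting in standard form: -15.3∂²u/∂x² + 44.72∂²u/∂x∂y - 31.928∂²u/∂y² = 0. Hyperbolic. (A = -15.3, B = 44.72, C = -31.928 gives B² - 4AC = 45.8848.)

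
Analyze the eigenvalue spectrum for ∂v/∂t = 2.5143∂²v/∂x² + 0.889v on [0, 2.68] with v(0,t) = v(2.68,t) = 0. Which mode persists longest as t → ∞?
Eigenvalues: λₙ = 2.5143n²π²/2.68² - 0.889.
First three modes:
  n=1: λ₁ = 2.5143π²/2.68² - 0.889 ≈ 2.566
  n=2: λ₂ = 10.0572π²/2.68² - 0.889 ≈ 12.931
  n=3: λ₃ = 22.6287π²/2.68² - 0.889 ≈ 30.206
Since 2.5143π²/2.68² ≈ 3.455 > 0.889, all λₙ > 0.
The n=1 mode decays slowest → dominates as t → ∞.
Asymptotic: v ~ c₁ sin(πx/2.68) e^{-λ₁t} with decay rate λ₁ ≈ 2.566.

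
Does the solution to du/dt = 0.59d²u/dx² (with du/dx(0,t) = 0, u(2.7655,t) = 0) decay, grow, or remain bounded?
u → 0. Heat escapes through the Dirichlet boundary.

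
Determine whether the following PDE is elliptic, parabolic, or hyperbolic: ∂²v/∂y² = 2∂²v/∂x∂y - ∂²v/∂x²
Rewriting in standard form: ∂²v/∂x² - 2∂²v/∂x∂y + ∂²v/∂y² = 0. Coefficients: A = 1, B = -2, C = 1. B² - 4AC = 0, which is zero, so the equation is parabolic.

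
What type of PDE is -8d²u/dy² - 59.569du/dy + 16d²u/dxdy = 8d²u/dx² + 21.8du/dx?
Rewriting in standard form: -8d²u/dx² + 16d²u/dxdy - 8d²u/dy² - 21.8du/dx - 59.569du/dy = 0. With A = -8, B = 16, C = -8, the discriminant is 0. This is a parabolic PDE.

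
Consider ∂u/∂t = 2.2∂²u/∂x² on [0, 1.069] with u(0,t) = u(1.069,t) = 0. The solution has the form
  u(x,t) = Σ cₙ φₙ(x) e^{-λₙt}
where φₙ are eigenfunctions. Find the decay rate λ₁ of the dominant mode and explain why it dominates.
Eigenvalues: λₙ = 2.2n²π²/1.069².
First three modes:
  n=1: λ₁ = 2.2π²/1.069² ≈ 19.001
  n=2: λ₂ = 8.8π²/1.069² ≈ 76.002 (4× faster decay)
  n=3: λ₃ = 19.8π²/1.069² ≈ 171.005 (9× faster decay)
As t → ∞, higher modes decay exponentially faster. The n=1 mode dominates: u ~ c₁ sin(πx/1.069) e^{-λ₁t}.
Decay rate: λ₁ = 2.2π²/1.069² ≈ 19.001.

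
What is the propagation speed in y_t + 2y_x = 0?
Speed = 2. Information travels along x - 2t = const (rightward).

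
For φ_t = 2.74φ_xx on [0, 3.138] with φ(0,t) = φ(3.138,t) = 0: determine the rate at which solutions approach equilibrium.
Eigenvalues: λₙ = 2.74n²π²/3.138².
First three modes:
  n=1: λ₁ = 2.74π²/3.138² ≈ 2.746
  n=2: λ₂ = 10.96π²/3.138² ≈ 10.985 (4× faster decay)
  n=3: λ₃ = 24.66π²/3.138² ≈ 24.716 (9× faster decay)
As t → ∞, higher modes decay exponentially faster. The n=1 mode dominates: φ ~ c₁ sin(πx/3.138) e^{-λ₁t}.
Decay rate: λ₁ = 2.74π²/3.138² ≈ 2.746.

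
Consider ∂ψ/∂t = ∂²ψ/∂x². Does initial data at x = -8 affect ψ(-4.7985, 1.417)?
Yes, for any finite x. The heat equation has infinite propagation speed, so all initial data affects all points at any t > 0.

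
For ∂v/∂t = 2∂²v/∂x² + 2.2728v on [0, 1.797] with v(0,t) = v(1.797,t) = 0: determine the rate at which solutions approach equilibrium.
Eigenvalues: λₙ = 2n²π²/1.797² - 2.2728.
First three modes:
  n=1: λ₁ = 2π²/1.797² - 2.2728 ≈ 3.84
  n=2: λ₂ = 8π²/1.797² - 2.2728 ≈ 22.178
  n=3: λ₃ = 18π²/1.797² - 2.2728 ≈ 52.742
Since 2π²/1.797² ≈ 6.113 > 2.2728, all λₙ > 0.
The n=1 mode decays slowest → dominates as t → ∞.
Asymptotic: v ~ c₁ sin(πx/1.797) e^{-λ₁t} with decay rate λ₁ ≈ 3.84.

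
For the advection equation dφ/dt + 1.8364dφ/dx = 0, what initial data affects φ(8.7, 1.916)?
A single point: x = 5.1814576. The characteristic through (8.7, 1.916) is x - 1.8364t = const, so x = 8.7 - 1.8364·1.916 = 5.1814576.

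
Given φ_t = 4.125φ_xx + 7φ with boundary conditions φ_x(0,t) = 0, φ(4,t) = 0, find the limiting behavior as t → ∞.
φ grows unboundedly. Reaction dominates diffusion (r=7 > κπ²/(4L²)≈0.64); solution grows exponentially.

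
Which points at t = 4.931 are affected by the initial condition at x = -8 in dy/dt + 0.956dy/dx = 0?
At x = -3.285964. The characteristic carries data from (-8, 0) to (-3.285964, 4.931).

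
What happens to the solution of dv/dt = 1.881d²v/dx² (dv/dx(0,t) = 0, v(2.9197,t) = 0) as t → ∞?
v → 0. Heat escapes through the Dirichlet boundary.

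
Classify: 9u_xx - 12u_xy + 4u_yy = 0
Parabolic (discriminant = 0).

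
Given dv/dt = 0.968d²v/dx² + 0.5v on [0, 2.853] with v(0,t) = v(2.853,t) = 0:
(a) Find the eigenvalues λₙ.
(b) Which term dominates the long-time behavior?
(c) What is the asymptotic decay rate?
Eigenvalues: λₙ = 0.968n²π²/2.853² - 0.5.
First three modes:
  n=1: λ₁ = 0.968π²/2.853² - 0.5 ≈ 0.674
  n=2: λ₂ = 3.872π²/2.853² - 0.5 ≈ 4.195
  n=3: λ₃ = 8.712π²/2.853² - 0.5 ≈ 10.064
Since 0.968π²/2.853² ≈ 1.174 > 0.5, all λₙ > 0.
The n=1 mode decays slowest → dominates as t → ∞.
Asymptotic: v ~ c₁ sin(πx/2.853) e^{-λ₁t} with decay rate λ₁ ≈ 0.674.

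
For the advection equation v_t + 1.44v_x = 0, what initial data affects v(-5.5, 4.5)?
A single point: x = -11.98. The characteristic through (-5.5, 4.5) is x - 1.44t = const, so x = -5.5 - 1.44·4.5 = -11.98.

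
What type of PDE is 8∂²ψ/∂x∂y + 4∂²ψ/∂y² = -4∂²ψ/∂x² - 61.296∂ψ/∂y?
Rewriting in standard form: 4∂²ψ/∂x² + 8∂²ψ/∂x∂y + 4∂²ψ/∂y² + 61.296∂ψ/∂y = 0. With A = 4, B = 8, C = 4, the discriminant is 0. This is a parabolic PDE.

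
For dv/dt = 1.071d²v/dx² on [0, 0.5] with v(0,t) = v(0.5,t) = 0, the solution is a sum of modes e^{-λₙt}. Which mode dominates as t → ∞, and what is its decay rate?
Eigenvalues: λₙ = 1.071n²π²/0.5².
First three modes:
  n=1: λ₁ = 1.071π²/0.5² ≈ 42.281
  n=2: λ₂ = 4.284π²/0.5² ≈ 169.126 (4× faster decay)
  n=3: λ₃ = 9.639π²/0.5² ≈ 380.532 (9× faster decay)
As t → ∞, higher modes decay exponentially faster. The n=1 mode dominates: v ~ c₁ sin(πx/0.5) e^{-λ₁t}.
Decay rate: λ₁ = 1.071π²/0.5² ≈ 42.281.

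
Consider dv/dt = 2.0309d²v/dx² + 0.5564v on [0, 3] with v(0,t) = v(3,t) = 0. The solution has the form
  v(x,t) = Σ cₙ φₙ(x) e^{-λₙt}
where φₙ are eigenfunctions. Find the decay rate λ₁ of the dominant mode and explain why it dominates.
Eigenvalues: λₙ = 2.0309n²π²/3² - 0.5564.
First three modes:
  n=1: λ₁ = 2.0309π²/3² - 0.5564 ≈ 1.671
  n=2: λ₂ = 8.1236π²/3² - 0.5564 ≈ 8.352
  n=3: λ₃ = 18.2781π²/3² - 0.5564 ≈ 19.488
Since 2.0309π²/3² ≈ 2.227 > 0.5564, all λₙ > 0.
The n=1 mode decays slowest → dominates as t → ∞.
Asymptotic: v ~ c₁ sin(πx/3) e^{-λ₁t} with decay rate λ₁ ≈ 1.671.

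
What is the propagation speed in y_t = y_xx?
Infinite. The heat equation is parabolic, not hyperbolic, so disturbances propagate instantly.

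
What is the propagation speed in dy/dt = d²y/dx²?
Infinite. The heat equation is parabolic, not hyperbolic, so disturbances propagate instantly.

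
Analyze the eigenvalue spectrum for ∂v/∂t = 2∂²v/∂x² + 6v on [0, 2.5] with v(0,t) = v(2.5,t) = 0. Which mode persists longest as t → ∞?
Eigenvalues: λₙ = 2n²π²/2.5² - 6.
First three modes:
  n=1: λ₁ = 2π²/2.5² - 6 ≈ -2.842
  n=2: λ₂ = 8π²/2.5² - 6 ≈ 6.633
  n=3: λ₃ = 18π²/2.5² - 6 ≈ 22.424
Since 2π²/2.5² ≈ 3.158 < 6, λ₁ < 0.
The n=1 mode grows fastest (−λₙ is largest for n=1) → dominates.
Asymptotic: v ~ c₁ sin(πx/2.5) e^{2.842t} (exponential growth at rate −λ₁ ≈ 2.842).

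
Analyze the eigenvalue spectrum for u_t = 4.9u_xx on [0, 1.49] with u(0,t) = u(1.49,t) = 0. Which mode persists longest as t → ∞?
Eigenvalues: λₙ = 4.9n²π²/1.49².
First three modes:
  n=1: λ₁ = 4.9π²/1.49² ≈ 21.783
  n=2: λ₂ = 19.6π²/1.49² ≈ 87.133 (4× faster decay)
  n=3: λ₃ = 44.1π²/1.49² ≈ 196.05 (9× faster decay)
As t → ∞, higher modes decay exponentially faster. The n=1 mode dominates: u ~ c₁ sin(πx/1.49) e^{-λ₁t}.
Decay rate: λ₁ = 4.9π²/1.49² ≈ 21.783.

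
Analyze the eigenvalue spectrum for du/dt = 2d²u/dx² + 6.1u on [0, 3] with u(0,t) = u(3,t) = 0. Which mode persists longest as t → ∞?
Eigenvalues: λₙ = 2n²π²/3² - 6.1.
First three modes:
  n=1: λ₁ = 2π²/3² - 6.1 ≈ -3.907
  n=2: λ₂ = 8π²/3² - 6.1 ≈ 2.673
  n=3: λ₃ = 18π²/3² - 6.1 ≈ 13.639
Since 2π²/3² ≈ 2.193 < 6.1, λ₁ < 0.
The n=1 mode grows fastest (−λₙ is largest for n=1) → dominates.
Asymptotic: u ~ c₁ sin(πx/3) e^{3.907t} (exponential growth at rate −λ₁ ≈ 3.907).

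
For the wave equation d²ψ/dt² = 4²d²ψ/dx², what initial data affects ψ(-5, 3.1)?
Domain of dependence: [-17.4, 7.4]. Signals travel at speed 4, so data within |x - -5| ≤ 4·3.1 = 12.4 can reach the point.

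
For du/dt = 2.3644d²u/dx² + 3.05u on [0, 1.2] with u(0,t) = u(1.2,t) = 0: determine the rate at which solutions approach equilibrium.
Eigenvalues: λₙ = 2.3644n²π²/1.2² - 3.05.
First three modes:
  n=1: λ₁ = 2.3644π²/1.2² - 3.05 ≈ 13.155
  n=2: λ₂ = 9.4576π²/1.2² - 3.05 ≈ 61.771
  n=3: λ₃ = 21.2796π²/1.2² - 3.05 ≈ 142.798
Since 2.3644π²/1.2² ≈ 16.205 > 3.05, all λₙ > 0.
The n=1 mode decays slowest → dominates as t → ∞.
Asymptotic: u ~ c₁ sin(πx/1.2) e^{-λ₁t} with decay rate λ₁ ≈ 13.155.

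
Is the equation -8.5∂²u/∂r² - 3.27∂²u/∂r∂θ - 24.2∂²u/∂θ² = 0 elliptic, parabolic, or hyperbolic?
Computing B² - 4AC with A = -8.5, B = -3.27, C = -24.2: discriminant = -812.1071 (negative). Answer: elliptic.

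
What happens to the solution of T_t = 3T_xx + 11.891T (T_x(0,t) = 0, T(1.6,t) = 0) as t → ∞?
T grows unboundedly. Reaction dominates diffusion (r=11.891 > κπ²/(4L²)≈2.89); solution grows exponentially.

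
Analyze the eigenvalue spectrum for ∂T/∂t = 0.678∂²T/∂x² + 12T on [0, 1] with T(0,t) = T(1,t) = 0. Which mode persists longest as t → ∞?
Eigenvalues: λₙ = 0.678n²π²/1² - 12.
First three modes:
  n=1: λ₁ = 0.678π² - 12 ≈ -5.308
  n=2: λ₂ = 2.712π² - 12 ≈ 14.766
  n=3: λ₃ = 6.102π² - 12 ≈ 48.224
Since 0.678π² ≈ 6.692 < 12, λ₁ < 0.
The n=1 mode grows fastest (−λₙ is largest for n=1) → dominates.
Asymptotic: T ~ c₁ sin(πx/1) e^{5.308t} (exponential growth at rate −λ₁ ≈ 5.308).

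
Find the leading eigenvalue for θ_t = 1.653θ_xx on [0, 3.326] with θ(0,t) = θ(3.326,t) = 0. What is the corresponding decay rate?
Eigenvalues: λₙ = 1.653n²π²/3.326².
First three modes:
  n=1: λ₁ = 1.653π²/3.326² ≈ 1.475
  n=2: λ₂ = 6.612π²/3.326² ≈ 5.899 (4× faster decay)
  n=3: λ₃ = 14.877π²/3.326² ≈ 13.273 (9× faster decay)
As t → ∞, higher modes decay exponentially faster. The n=1 mode dominates: θ ~ c₁ sin(πx/3.326) e^{-λ₁t}.
Decay rate: λ₁ = 1.653π²/3.326² ≈ 1.475.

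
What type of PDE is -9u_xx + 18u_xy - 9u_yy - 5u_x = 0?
With A = -9, B = 18, C = -9, the discriminant is 0. This is a parabolic PDE.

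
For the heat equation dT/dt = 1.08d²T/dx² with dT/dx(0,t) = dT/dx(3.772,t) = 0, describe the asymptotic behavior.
T → constant (steady state). Heat is conserved (no flux at boundaries); solution approaches the spatial average.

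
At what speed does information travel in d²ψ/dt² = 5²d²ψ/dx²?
Speed = 5. Information travels along characteristics x = x₀ ± 5t.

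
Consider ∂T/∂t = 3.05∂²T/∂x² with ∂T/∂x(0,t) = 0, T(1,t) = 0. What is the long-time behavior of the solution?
As t → ∞, T → 0. Heat escapes through the Dirichlet boundary.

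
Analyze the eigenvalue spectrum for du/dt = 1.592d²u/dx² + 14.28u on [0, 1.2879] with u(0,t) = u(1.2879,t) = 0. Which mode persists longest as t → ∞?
Eigenvalues: λₙ = 1.592n²π²/1.2879² - 14.28.
First three modes:
  n=1: λ₁ = 1.592π²/1.2879² - 14.28 ≈ -4.807
  n=2: λ₂ = 6.368π²/1.2879² - 14.28 ≈ 23.611
  n=3: λ₃ = 14.328π²/1.2879² - 14.28 ≈ 70.975
Since 1.592π²/1.2879² ≈ 9.473 < 14.28, λ₁ < 0.
The n=1 mode grows fastest (−λₙ is largest for n=1) → dominates.
Asymptotic: u ~ c₁ sin(πx/1.2879) e^{4.807t} (exponential growth at rate −λ₁ ≈ 4.807).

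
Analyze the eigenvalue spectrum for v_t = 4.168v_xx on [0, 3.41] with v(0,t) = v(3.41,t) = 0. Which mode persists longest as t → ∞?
Eigenvalues: λₙ = 4.168n²π²/3.41².
First three modes:
  n=1: λ₁ = 4.168π²/3.41² ≈ 3.538
  n=2: λ₂ = 16.672π²/3.41² ≈ 14.151 (4× faster decay)
  n=3: λ₃ = 37.512π²/3.41² ≈ 31.839 (9× faster decay)
As t → ∞, higher modes decay exponentially faster. The n=1 mode dominates: v ~ c₁ sin(πx/3.41) e^{-λ₁t}.
Decay rate: λ₁ = 4.168π²/3.41² ≈ 3.538.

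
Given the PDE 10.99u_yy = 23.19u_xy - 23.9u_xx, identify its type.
Rewriting in standard form: 23.9u_xx - 23.19u_xy + 10.99u_yy = 0. The second-order coefficients are A = 23.9, B = -23.19, C = 10.99. Since B² - 4AC = -512.8679 < 0, this is an elliptic PDE.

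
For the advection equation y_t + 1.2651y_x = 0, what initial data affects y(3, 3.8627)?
A single point: x = -1.88670177. The characteristic through (3, 3.8627) is x - 1.2651t = const, so x = 3 - 1.2651·3.8627 = -1.88670177.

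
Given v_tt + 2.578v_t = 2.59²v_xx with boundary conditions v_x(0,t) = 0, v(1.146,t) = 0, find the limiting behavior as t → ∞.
v → 0. Damping (γ=2.578) dissipates energy; oscillations decay exponentially.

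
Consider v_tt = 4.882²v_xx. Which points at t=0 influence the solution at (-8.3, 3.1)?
Domain of dependence: [-23.4342, 6.8342]. Signals travel at speed 4.882, so data within |x - -8.3| ≤ 4.882·3.1 = 15.1342 can reach the point.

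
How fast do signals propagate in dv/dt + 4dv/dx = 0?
Speed = 4. Information travels along x - 4t = const (rightward).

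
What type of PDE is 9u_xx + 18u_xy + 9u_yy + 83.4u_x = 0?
With A = 9, B = 18, C = 9, the discriminant is 0. This is a parabolic PDE.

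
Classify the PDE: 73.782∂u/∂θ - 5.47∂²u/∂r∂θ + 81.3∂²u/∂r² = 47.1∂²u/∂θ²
Rewriting in standard form: 81.3∂²u/∂r² - 5.47∂²u/∂r∂θ - 47.1∂²u/∂θ² + 73.782∂u/∂θ = 0. A = 81.3, B = -5.47, C = -47.1. Discriminant B² - 4AC = 15346.8409. Since 15346.8409 > 0, hyperbolic.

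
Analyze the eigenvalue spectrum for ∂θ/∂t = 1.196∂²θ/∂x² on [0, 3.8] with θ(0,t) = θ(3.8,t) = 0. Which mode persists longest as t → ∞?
Eigenvalues: λₙ = 1.196n²π²/3.8².
First three modes:
  n=1: λ₁ = 1.196π²/3.8² ≈ 0.817
  n=2: λ₂ = 4.784π²/3.8² ≈ 3.27 (4× faster decay)
  n=3: λ₃ = 10.764π²/3.8² ≈ 7.357 (9× faster decay)
As t → ∞, higher modes decay exponentially faster. The n=1 mode dominates: θ ~ c₁ sin(πx/3.8) e^{-λ₁t}.
Decay rate: λ₁ = 1.196π²/3.8² ≈ 0.817.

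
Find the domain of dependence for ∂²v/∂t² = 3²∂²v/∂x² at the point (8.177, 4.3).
Domain of dependence: [-4.723, 21.077]. Signals travel at speed 3, so data within |x - 8.177| ≤ 3·4.3 = 12.9 can reach the point.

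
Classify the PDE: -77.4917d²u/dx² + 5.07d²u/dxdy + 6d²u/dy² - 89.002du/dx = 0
A = -77.4917, B = 5.07, C = 6. Discriminant B² - 4AC = 1885.5057. Since 1885.5057 > 0, hyperbolic.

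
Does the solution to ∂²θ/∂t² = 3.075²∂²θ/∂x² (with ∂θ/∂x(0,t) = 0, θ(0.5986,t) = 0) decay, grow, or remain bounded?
θ oscillates (no decay). Energy is conserved; the solution oscillates indefinitely as standing waves.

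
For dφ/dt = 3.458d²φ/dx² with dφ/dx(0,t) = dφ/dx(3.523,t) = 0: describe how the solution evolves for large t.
φ → constant (steady state). Heat is conserved (no flux at boundaries); solution approaches the spatial average.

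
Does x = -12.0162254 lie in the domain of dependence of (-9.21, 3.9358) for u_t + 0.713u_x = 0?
Yes. The characteristic through (-9.21, 3.9358) passes through x = -12.0162254.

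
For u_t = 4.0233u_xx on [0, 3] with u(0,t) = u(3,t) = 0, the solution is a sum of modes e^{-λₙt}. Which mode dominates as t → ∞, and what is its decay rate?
Eigenvalues: λₙ = 4.0233n²π²/3².
First three modes:
  n=1: λ₁ = 4.0233π²/3² ≈ 4.412
  n=2: λ₂ = 16.0932π²/3² ≈ 17.648 (4× faster decay)
  n=3: λ₃ = 36.2097π²/3² ≈ 39.708 (9× faster decay)
As t → ∞, higher modes decay exponentially faster. The n=1 mode dominates: u ~ c₁ sin(πx/3) e^{-λ₁t}.
Decay rate: λ₁ = 4.0233π²/3² ≈ 4.412.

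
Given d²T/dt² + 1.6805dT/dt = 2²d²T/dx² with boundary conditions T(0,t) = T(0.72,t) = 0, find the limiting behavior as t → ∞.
T → 0. Damping (γ=1.6805) dissipates energy; oscillations decay exponentially.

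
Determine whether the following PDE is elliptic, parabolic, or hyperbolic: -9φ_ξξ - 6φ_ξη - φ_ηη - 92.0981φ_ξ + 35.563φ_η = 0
Coefficients: A = -9, B = -6, C = -1. B² - 4AC = 0, which is zero, so the equation is parabolic.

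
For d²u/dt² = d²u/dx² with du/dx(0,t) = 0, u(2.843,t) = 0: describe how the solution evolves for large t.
u oscillates (no decay). Energy is conserved; the solution oscillates indefinitely as standing waves.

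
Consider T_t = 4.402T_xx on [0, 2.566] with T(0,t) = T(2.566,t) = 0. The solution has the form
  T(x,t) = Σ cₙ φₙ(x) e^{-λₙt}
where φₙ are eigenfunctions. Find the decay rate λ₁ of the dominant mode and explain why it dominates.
Eigenvalues: λₙ = 4.402n²π²/2.566².
First three modes:
  n=1: λ₁ = 4.402π²/2.566² ≈ 6.598
  n=2: λ₂ = 17.608π²/2.566² ≈ 26.393 (4× faster decay)
  n=3: λ₃ = 39.618π²/2.566² ≈ 59.385 (9× faster decay)
As t → ∞, higher modes decay exponentially faster. The n=1 mode dominates: T ~ c₁ sin(πx/2.566) e^{-λ₁t}.
Decay rate: λ₁ = 4.402π²/2.566² ≈ 6.598.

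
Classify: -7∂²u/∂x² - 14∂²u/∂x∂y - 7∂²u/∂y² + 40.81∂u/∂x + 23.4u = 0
Parabolic (discriminant = 0).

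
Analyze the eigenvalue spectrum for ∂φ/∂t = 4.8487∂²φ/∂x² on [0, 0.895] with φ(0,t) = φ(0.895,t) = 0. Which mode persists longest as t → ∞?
Eigenvalues: λₙ = 4.8487n²π²/0.895².
First three modes:
  n=1: λ₁ = 4.8487π²/0.895² ≈ 59.742
  n=2: λ₂ = 19.3948π²/0.895² ≈ 238.968 (4× faster decay)
  n=3: λ₃ = 43.6383π²/0.895² ≈ 537.677 (9× faster decay)
As t → ∞, higher modes decay exponentially faster. The n=1 mode dominates: φ ~ c₁ sin(πx/0.895) e^{-λ₁t}.
Decay rate: λ₁ = 4.8487π²/0.895² ≈ 59.742.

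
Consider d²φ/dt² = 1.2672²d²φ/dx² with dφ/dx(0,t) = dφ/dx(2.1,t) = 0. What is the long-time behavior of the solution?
As t → ∞, φ oscillates about a mean that drifts linearly in t (generically unbounded; no decay). There is no damping, so the nonconstant modes persist as standing waves (energy conserved, no decay). But with Neumann conditions at both ends the constant mode has eigenvalue 0: the spatial mean M(t) of φ satisfies M'' = 0, so M(t) = M(0) + M'(0)·t. Unless the initial velocity has zero mean (∫φ_t(x,0)dx = 0), the solution grows linearly in t (unbounded, though not exponentially); if it does have zero mean, the solution stays bounded and simply oscillates.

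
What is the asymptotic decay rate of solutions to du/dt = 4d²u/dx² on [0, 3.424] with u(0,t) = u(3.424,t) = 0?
Eigenvalues: λₙ = 4n²π²/3.424².
First three modes:
  n=1: λ₁ = 4π²/3.424² ≈ 3.367
  n=2: λ₂ = 16π²/3.424² ≈ 13.47 (4× faster decay)
  n=3: λ₃ = 36π²/3.424² ≈ 30.306 (9× faster decay)
As t → ∞, higher modes decay exponentially faster. The n=1 mode dominates: u ~ c₁ sin(πx/3.424) e^{-λ₁t}.
Decay rate: λ₁ = 4π²/3.424² ≈ 3.367.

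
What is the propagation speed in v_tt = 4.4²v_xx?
Speed = 4.4. Information travels along characteristics x = x₀ ± 4.4t.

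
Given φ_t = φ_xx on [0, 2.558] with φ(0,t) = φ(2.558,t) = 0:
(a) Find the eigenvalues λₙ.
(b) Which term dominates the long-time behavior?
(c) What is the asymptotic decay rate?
Eigenvalues: λₙ = n²π²/2.558².
First three modes:
  n=1: λ₁ = π²/2.558² ≈ 1.508
  n=2: λ₂ = 4π²/2.558² ≈ 6.033 (4× faster decay)
  n=3: λ₃ = 9π²/2.558² ≈ 13.575 (9× faster decay)
As t → ∞, higher modes decay exponentially faster. The n=1 mode dominates: φ ~ c₁ sin(πx/2.558) e^{-λ₁t}.
Decay rate: λ₁ = π²/2.558² ≈ 1.508.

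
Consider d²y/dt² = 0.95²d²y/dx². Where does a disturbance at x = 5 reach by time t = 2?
Domain of influence: [3.1, 6.9]. Data at x = 5 spreads outward at speed 0.95.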